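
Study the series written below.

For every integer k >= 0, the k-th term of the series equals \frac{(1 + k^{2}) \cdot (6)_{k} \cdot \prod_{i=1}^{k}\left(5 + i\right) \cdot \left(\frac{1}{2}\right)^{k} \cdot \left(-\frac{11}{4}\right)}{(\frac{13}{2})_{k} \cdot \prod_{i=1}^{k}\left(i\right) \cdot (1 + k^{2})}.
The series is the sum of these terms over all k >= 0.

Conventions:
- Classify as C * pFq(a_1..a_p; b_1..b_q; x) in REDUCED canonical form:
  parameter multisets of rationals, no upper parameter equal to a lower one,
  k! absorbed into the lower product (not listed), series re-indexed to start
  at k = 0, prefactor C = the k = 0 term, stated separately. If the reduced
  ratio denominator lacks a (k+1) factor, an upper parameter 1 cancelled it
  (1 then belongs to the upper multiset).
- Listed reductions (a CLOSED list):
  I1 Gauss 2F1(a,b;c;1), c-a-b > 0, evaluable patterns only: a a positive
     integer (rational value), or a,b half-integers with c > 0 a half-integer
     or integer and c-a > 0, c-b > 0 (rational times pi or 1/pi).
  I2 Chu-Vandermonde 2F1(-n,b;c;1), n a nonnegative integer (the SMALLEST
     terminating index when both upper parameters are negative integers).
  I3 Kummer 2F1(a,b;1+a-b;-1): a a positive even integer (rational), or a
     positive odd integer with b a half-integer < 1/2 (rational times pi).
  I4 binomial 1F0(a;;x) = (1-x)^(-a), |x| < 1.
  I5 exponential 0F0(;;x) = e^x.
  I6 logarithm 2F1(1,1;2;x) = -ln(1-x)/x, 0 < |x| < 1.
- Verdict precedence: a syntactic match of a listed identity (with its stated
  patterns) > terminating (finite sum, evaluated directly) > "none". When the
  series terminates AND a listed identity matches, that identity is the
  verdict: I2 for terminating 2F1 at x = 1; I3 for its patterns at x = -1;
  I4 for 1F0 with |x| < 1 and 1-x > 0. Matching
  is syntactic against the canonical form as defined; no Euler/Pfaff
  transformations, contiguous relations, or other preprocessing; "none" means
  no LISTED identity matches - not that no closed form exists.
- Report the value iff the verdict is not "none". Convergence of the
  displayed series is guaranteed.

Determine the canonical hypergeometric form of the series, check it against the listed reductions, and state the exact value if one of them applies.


Classification (C = -\frac{11}{4}): 2F1 with upper {6, 6}, lower {\frac{13}{2}}, argument x = \frac{1}{2}. Verdict: none. No listed pattern accepts 2F1(6, 6; \frac{13}{2}; \frac{1}{2}).

The tell: with t_0 = -\frac{11}{4}, the factor k^2 + 1 cancels (top and bottom), leaving prefactor -11/4.
Step ratio: r(k) = \frac{1}{2} * (k+6) (k+6) / [(k+\frac{13}{2}) (k+1)] ; factor over Q: parameters, x = \frac{1}{2}, and C = -\frac{11}{4}.


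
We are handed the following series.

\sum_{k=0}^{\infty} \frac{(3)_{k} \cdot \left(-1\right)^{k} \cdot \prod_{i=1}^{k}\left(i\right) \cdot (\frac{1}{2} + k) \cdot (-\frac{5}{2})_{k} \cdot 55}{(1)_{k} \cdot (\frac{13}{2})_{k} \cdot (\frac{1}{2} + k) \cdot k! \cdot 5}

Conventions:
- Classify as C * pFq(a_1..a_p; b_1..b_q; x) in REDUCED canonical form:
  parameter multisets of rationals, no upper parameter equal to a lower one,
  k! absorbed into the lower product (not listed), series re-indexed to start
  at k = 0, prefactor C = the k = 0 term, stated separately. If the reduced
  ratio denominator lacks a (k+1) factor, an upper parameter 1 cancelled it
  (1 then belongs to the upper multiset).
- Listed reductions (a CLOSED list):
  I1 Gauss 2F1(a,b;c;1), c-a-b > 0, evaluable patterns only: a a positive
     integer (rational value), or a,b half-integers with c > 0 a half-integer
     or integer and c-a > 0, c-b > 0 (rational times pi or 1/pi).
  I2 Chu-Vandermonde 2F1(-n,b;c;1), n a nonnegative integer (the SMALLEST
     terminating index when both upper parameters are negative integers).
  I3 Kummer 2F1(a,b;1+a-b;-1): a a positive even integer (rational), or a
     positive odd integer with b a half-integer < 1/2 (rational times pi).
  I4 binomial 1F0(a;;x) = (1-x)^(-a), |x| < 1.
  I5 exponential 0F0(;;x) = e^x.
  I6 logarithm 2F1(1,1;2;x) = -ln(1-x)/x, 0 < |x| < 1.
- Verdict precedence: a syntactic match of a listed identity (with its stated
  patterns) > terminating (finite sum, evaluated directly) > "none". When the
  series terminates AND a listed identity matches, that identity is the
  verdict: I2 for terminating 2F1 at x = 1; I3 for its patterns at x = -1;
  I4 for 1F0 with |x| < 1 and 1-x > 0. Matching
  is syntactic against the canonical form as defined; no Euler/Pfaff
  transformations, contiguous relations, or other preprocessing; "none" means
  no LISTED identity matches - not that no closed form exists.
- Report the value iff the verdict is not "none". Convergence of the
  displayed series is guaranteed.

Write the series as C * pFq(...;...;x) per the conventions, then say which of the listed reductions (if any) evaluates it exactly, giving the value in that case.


Reduced: x = -1, 2F1, upper = {-\frac{5}{2}, 3}, lower = {\frac{13}{2}}, C = 11. Verdict: this is the Kummer evaluation I3 (x = -1; c = \frac{13}{2} equals 1+a-b for upper {-\frac{5}{2}, 3}: listed pattern). Its exact value is \frac{38115}{4096} \cdot \pi.

Key observation: t_0 being 11, the constant factors (prefactor 11) combine into one prefactor.
Adjacent-term ratio: r(k) = -1 * (k-\frac{5}{2}) (k+3) / [(k+\frac{13}{2}) (k+1)] - rational in k. x = -1; t_0 = 11; negate the roots.


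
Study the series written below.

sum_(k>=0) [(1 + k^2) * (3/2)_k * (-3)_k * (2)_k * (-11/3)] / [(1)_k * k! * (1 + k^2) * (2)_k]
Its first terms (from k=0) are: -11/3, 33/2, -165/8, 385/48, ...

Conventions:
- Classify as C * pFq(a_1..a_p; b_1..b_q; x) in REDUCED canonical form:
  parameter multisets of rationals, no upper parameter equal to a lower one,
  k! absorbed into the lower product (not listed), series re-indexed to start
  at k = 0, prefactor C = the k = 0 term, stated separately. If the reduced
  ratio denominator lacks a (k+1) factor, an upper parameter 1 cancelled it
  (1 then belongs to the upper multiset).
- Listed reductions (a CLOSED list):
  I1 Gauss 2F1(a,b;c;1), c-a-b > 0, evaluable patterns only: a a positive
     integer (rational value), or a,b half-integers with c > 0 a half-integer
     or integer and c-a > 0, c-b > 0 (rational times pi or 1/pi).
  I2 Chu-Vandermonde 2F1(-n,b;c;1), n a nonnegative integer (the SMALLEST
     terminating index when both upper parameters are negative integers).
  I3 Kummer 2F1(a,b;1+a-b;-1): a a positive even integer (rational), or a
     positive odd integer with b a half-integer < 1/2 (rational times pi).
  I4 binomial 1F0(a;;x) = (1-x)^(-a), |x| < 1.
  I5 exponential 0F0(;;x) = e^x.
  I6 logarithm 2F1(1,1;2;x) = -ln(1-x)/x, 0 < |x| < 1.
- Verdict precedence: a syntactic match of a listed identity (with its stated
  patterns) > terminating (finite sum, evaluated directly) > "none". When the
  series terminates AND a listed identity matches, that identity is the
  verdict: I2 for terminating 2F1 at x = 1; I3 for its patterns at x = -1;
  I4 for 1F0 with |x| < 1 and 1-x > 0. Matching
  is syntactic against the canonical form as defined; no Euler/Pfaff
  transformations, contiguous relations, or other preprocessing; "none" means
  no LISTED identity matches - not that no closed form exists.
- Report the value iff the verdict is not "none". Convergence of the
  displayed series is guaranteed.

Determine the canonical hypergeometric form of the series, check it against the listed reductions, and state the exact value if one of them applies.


The series (x = 1) is 2F1: upper {-3, 3/2}, lower {1}, prefactor -11/3. Verdict: Vandermonde's identity (I2) applies (terminating 2F1 at x = 1 with n = 3, b = 3/2, c = 1). Exact value: 11/48.

Key observation: with t_0 = -11/3, the parameter 2 appears in both the upper and lower lists and cancels (alongside the other common factor).
Step ratio: r(k) = 1 * (k-3) (k+3/2) / [(k+1) (k+1)] ; factor over Q: parameters, x = 1, and C = -11/3.


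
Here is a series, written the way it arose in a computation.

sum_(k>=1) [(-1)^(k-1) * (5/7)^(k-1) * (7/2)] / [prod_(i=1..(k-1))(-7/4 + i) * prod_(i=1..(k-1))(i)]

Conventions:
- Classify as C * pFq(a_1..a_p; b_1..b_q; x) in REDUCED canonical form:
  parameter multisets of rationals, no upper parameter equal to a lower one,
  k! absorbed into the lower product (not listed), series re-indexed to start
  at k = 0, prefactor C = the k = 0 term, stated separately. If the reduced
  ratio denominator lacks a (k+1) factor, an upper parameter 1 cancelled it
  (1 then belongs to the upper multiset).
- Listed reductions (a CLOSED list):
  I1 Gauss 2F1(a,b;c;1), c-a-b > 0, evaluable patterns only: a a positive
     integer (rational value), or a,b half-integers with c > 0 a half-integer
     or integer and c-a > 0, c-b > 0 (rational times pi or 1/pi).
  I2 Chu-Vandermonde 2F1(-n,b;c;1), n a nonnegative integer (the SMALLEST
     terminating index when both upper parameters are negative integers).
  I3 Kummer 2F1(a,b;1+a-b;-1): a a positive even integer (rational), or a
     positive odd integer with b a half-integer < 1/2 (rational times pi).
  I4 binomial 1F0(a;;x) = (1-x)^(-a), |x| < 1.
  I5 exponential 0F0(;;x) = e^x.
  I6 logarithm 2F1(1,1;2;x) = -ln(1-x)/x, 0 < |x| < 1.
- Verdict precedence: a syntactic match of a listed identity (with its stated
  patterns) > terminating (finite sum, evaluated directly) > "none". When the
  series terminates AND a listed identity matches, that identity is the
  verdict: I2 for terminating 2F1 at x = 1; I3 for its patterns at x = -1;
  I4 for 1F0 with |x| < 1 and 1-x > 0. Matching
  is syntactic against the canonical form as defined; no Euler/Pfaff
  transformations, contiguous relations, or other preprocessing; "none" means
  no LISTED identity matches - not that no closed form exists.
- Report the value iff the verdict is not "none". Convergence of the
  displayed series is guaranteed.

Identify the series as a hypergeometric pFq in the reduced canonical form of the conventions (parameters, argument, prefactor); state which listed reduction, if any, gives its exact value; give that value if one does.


With C = 7/2: the canonical form is 0F1(-; -3/4; -5/7). Verdict: none. A 0F1 with upper {-} fits none of I1-I6 at x = -5/7; the sum runs forever.

First insight: with t_0 = 7/2, the (-1)^k factor (prefactor 7/2) folds into the argument's sign.
Step ratio: r(k) = (-5/7) * 1 / [(k-3/4) (k+1)] - rational in k. x = (-5/7); t_0 = 7/2; negate the roots.


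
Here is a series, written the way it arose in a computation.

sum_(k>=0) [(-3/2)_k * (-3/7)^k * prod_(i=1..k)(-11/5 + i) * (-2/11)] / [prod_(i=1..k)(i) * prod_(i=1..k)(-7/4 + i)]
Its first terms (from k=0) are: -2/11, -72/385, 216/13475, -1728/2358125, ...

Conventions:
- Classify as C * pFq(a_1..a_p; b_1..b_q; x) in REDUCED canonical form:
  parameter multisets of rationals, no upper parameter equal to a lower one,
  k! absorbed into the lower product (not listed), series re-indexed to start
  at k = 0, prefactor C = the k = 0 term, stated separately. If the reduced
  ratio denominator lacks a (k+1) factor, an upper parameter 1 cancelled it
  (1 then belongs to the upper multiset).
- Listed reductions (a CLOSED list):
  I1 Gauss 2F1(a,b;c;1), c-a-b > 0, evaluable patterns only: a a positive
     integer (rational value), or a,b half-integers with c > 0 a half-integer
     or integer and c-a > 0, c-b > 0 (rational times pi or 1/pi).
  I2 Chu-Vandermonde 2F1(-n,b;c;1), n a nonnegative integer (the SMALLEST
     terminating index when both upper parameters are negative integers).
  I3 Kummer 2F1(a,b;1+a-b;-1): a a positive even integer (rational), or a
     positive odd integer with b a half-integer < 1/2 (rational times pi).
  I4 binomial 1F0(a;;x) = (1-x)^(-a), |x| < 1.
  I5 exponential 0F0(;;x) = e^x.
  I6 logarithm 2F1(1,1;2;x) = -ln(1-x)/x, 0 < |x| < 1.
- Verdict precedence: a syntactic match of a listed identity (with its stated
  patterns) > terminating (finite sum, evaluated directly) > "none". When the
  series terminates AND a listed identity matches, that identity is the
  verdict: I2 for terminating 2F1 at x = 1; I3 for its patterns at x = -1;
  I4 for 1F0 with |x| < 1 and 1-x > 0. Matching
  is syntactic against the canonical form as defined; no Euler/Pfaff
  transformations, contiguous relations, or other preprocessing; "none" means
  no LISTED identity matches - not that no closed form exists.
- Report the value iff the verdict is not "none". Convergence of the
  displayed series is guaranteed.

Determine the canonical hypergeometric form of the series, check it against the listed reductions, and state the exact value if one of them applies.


The series (x = -3/7) is 2F1: upper {-3/2, -6/5}, lower {-3/4}, prefactor -2/11. Verdict: none - at argument -3/7 the multisets {-3/2, -6/5} ; {-3/4} match no listed identity.

Key observation: t_0 being -2/11, the product of the first k integers (C = -2/11, x = -3/7) is k!.
Step ratio: r(k) = (-3/7) * (k-3/2) (k-6/5) / [(k-3/4) (k+1)] ; factor over Q: parameters, x = (-3/7), and C = -2/11.


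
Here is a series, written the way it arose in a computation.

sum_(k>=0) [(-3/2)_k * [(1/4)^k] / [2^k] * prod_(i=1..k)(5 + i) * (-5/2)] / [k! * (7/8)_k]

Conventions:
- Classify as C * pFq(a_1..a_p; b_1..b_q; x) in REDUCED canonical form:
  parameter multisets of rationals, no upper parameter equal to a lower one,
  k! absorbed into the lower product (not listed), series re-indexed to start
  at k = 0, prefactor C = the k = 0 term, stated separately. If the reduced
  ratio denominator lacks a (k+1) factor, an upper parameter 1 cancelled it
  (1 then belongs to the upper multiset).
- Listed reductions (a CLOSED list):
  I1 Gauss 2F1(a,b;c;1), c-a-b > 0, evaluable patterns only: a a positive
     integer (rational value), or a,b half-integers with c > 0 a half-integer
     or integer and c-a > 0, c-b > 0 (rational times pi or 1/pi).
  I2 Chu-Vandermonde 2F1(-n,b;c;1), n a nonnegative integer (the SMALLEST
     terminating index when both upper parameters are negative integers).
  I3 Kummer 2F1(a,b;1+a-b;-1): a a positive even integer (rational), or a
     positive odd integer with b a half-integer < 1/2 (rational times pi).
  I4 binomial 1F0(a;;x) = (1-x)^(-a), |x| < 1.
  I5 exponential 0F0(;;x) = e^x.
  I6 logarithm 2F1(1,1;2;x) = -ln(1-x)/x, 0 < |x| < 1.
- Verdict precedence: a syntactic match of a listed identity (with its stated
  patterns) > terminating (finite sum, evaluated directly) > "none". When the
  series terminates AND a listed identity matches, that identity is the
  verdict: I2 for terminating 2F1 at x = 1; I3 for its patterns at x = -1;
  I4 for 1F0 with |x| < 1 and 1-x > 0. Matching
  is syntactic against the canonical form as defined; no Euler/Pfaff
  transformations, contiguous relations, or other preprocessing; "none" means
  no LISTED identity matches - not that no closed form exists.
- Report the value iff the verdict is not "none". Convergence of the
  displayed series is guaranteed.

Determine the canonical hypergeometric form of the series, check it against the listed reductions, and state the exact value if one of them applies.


Classification (C = -5/2): 2F1 with upper {-3/2, 6}, lower {7/8}, argument x = 1/8. Verdict: none. No listed pattern accepts 2F1(-3/2, 6; 7/8; 1/8).

Key step: t_0 being -5/2, the two k-th powers (prefactor -5/2) combine into one argument.
Step ratio: r(k) = (1/8) * (k-3/2) (k+6) / [(k+7/8) (k+1)] - poly over poly, x = (1/8) from leading terms; C = -5/2 at k = 0.


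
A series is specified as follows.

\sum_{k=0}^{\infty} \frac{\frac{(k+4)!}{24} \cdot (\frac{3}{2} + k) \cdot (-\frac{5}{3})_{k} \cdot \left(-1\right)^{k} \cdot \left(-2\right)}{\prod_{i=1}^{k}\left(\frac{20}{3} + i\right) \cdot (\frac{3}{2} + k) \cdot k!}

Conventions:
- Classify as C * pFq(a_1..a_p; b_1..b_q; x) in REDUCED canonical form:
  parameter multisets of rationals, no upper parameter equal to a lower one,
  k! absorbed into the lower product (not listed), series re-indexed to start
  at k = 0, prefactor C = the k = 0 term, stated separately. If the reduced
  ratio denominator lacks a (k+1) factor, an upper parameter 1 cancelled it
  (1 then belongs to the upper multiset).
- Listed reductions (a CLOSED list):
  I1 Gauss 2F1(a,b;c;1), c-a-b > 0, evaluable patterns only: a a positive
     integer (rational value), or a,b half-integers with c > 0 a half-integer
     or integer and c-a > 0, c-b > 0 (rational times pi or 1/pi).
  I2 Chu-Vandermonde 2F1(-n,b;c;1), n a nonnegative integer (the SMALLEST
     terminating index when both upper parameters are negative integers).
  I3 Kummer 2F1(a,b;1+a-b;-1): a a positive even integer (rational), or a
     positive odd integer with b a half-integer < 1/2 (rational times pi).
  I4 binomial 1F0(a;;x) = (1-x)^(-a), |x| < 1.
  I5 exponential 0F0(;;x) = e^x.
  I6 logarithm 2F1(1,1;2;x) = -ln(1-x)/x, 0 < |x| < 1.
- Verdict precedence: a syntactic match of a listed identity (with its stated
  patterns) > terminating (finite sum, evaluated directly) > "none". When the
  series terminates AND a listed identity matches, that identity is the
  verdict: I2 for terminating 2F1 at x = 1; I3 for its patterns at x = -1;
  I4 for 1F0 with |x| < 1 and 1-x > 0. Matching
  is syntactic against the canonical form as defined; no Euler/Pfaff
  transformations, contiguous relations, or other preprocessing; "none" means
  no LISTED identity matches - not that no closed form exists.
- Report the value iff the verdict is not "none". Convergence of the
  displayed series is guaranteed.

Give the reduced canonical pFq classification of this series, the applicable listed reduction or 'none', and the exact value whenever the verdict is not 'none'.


x = -1 here; the reduced form reads 2F1, upper {-\frac{5}{3}, 5}, lower {\frac{23}{3}}, C = -2. Verdict: none - this 2F1 at x = -1 matches no listed pattern, and upper {-\frac{5}{3}, 5} holds no stopper.

Structural cue: from the first term -2: the factor k + 3/2 cancels (top and bottom), leaving C = -2.
Consecutive-term ratio: r(k) = -1 * (k-\frac{5}{3}) (k+5) / [(k+\frac{23}{3}) (k+1)] - rational in k. x = -1; t_0 = -2; negate the roots.


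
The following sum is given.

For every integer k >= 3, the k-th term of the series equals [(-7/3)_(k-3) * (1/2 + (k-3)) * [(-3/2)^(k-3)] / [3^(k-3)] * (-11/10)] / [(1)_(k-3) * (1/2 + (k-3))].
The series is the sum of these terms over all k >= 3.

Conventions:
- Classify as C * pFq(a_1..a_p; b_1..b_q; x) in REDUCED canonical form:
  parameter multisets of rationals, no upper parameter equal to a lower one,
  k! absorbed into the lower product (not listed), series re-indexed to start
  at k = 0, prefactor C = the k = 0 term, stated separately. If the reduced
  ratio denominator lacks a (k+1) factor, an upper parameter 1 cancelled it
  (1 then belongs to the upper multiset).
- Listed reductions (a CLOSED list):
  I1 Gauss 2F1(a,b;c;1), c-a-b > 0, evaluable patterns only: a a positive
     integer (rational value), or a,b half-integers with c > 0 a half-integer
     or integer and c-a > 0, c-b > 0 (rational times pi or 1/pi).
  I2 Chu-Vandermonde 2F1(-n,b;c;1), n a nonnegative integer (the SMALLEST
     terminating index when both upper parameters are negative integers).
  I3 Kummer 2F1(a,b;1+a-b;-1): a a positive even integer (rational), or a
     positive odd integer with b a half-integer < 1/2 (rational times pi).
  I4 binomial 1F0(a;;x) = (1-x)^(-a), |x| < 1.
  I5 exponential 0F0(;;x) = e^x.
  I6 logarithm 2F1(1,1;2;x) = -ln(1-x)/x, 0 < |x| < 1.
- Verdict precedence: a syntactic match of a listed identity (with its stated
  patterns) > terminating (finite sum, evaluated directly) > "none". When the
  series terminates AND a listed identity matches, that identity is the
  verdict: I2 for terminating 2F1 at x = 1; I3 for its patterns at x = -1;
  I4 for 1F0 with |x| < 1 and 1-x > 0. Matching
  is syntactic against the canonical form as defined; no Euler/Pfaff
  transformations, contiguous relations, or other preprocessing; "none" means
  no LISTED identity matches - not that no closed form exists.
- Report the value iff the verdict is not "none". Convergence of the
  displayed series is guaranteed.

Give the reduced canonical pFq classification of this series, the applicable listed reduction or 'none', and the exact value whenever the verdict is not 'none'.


Classification (C = -11/10): 1F0 with upper {-7/3}, lower {-}, argument x = -1/2. Verdict (x = -1/2): binomial (I4) applies (the 1F0 binomial series: exponent 7/3, x = -1/2). Hence: (-11/10) * (3/2)^(7/3).

The tell: with t_0 = -11/10, the two k-th powers (prefactor -11/10) combine into one argument.
Ratio: r(k) = (-1/2) * (k-7/3) / [(k+1)] - rational in k. x = (-1/2); t_0 = -11/10; negate the roots.


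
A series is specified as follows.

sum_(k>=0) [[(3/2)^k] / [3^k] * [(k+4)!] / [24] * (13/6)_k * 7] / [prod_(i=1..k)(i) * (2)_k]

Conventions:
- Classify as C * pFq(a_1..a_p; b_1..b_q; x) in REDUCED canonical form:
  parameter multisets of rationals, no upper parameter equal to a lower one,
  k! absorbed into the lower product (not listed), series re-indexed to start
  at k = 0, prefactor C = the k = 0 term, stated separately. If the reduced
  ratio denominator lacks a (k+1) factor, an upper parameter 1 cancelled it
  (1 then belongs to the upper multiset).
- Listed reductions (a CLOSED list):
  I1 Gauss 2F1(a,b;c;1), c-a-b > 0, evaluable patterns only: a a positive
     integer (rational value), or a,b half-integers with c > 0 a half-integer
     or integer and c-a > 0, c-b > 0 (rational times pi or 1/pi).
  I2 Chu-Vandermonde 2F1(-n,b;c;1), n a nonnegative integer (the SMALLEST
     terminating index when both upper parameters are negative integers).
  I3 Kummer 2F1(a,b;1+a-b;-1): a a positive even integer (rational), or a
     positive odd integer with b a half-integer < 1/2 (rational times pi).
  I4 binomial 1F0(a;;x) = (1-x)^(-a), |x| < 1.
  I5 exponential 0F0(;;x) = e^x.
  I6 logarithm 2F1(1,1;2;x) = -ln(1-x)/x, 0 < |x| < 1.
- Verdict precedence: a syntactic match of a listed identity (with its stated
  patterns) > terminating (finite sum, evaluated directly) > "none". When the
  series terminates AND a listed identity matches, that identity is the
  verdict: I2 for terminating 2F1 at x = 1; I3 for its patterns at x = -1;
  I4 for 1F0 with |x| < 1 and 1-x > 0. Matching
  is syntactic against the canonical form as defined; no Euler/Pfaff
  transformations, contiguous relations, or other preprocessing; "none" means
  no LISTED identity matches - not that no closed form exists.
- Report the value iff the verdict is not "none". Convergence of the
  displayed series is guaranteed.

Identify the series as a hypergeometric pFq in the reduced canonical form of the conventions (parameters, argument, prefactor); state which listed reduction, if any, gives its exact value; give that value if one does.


The series (x = 1/2) is 2F1: upper {13/6, 5}, lower {2}, prefactor 7. Verdict: none here - no I1-I6 shape fits x = 1/2 with lower {2}.

Key step: with t_0 = 7, the two k-th powers (prefactor 7) combine into one argument.
Ratio: r(k) = (1/2) * (k+13/6) (k+5) / [(k+2) (k+1)] ; factor over Q: parameters, x = (1/2), and C = 7.


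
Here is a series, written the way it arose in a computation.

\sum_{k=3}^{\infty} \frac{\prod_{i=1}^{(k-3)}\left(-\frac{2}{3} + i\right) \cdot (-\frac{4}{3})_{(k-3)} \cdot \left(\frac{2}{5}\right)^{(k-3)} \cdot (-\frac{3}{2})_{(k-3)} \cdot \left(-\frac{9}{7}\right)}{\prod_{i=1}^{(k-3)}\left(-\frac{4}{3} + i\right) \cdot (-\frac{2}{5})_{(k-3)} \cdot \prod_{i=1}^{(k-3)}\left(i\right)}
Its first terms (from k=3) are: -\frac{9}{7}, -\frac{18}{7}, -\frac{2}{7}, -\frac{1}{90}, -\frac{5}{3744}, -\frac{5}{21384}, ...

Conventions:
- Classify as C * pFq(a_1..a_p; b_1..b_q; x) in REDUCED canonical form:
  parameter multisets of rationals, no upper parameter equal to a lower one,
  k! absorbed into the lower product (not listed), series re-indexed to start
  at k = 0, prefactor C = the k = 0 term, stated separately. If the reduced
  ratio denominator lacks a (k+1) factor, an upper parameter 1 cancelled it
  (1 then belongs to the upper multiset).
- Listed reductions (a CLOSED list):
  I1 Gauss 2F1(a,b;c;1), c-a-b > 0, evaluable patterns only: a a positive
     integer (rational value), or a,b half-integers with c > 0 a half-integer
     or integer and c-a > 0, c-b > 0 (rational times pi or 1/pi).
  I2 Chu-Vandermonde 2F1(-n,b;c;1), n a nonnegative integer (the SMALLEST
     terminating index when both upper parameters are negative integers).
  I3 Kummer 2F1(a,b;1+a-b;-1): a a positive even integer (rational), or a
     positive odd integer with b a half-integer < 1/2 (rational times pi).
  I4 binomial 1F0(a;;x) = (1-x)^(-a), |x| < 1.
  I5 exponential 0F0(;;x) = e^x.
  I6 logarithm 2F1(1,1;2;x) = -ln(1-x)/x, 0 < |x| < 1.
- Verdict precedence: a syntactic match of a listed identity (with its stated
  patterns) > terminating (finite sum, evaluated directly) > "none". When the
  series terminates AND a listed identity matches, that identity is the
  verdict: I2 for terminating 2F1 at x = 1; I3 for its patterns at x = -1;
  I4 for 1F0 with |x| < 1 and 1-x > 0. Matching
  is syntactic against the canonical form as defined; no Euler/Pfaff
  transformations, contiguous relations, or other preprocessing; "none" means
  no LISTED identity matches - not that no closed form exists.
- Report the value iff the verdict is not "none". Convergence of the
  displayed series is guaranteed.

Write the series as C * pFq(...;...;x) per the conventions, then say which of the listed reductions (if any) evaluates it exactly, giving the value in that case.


Prefactor -\frac{9}{7}, argument \frac{2}{5}: 3F2 with upper {-\frac{3}{2}, -\frac{4}{3}, \frac{1}{3}} over lower {-\frac{2}{5}, -\frac{1}{3}}. Verdict: none. Every listed pattern misses the 3F2 form at \frac{2}{5}, upper {-\frac{3}{2}, -\frac{4}{3}, \frac{1}{3}}.

Key step: t_0 = -\frac{9}{7} here, and the running product (C = -9/7) telescopes to a rising factorial.
Step ratio: r(k) = \frac{2}{5} * (k-\frac{3}{2}) (k-\frac{4}{3}) (k+\frac{1}{3}) / [(k-\frac{2}{5}) (k-\frac{1}{3}) (k+1)] - rational; roots negated = parameters, x = \frac{2}{5}, C = -\frac{9}{7}.


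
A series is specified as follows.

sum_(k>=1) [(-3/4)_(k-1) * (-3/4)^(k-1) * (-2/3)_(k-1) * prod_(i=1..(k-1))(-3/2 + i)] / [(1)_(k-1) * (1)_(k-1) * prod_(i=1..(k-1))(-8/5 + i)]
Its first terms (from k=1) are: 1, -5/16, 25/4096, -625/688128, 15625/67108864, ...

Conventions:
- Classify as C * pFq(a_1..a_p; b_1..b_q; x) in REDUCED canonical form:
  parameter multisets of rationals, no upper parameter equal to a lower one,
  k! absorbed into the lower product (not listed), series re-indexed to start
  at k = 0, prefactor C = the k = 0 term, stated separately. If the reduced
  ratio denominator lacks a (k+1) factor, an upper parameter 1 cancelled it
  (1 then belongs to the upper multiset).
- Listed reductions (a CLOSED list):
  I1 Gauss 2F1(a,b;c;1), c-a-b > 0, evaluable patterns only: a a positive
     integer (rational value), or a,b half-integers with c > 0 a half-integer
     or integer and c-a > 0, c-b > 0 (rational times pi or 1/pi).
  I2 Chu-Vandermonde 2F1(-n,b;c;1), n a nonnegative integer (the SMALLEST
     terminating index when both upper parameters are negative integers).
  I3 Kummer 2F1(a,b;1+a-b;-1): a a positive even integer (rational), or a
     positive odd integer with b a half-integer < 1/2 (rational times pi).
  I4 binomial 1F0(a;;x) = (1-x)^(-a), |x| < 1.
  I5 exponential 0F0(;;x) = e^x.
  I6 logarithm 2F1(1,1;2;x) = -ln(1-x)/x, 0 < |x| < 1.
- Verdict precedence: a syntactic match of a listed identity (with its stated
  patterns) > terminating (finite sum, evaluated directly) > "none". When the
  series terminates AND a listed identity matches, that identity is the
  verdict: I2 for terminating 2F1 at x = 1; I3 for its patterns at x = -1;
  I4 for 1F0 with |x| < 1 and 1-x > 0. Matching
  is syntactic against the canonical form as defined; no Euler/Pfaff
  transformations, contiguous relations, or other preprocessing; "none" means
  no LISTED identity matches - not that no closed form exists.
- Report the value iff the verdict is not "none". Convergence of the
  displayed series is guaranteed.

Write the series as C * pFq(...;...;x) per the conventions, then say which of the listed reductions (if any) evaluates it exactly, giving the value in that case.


Classification (C = 1): 3F2 with upper {-3/4, -2/3, -1/2}, lower {-3/5, 1}, argument x = -3/4. Verdict: none here - no I1-I6 shape fits x = -3/4 with lower {-3/5, 1}.

Key step: x = (-3/4) and the running product (C = 1) telescopes to a rising factorial.
Adjacent-term ratio: r(k) = (-3/4) * (k-3/4) (k-2/3) (k-1/2) / [(k-3/5) (k+1) (k+1)] - rational; roots negated = parameters, x = (-3/4), C = 1.


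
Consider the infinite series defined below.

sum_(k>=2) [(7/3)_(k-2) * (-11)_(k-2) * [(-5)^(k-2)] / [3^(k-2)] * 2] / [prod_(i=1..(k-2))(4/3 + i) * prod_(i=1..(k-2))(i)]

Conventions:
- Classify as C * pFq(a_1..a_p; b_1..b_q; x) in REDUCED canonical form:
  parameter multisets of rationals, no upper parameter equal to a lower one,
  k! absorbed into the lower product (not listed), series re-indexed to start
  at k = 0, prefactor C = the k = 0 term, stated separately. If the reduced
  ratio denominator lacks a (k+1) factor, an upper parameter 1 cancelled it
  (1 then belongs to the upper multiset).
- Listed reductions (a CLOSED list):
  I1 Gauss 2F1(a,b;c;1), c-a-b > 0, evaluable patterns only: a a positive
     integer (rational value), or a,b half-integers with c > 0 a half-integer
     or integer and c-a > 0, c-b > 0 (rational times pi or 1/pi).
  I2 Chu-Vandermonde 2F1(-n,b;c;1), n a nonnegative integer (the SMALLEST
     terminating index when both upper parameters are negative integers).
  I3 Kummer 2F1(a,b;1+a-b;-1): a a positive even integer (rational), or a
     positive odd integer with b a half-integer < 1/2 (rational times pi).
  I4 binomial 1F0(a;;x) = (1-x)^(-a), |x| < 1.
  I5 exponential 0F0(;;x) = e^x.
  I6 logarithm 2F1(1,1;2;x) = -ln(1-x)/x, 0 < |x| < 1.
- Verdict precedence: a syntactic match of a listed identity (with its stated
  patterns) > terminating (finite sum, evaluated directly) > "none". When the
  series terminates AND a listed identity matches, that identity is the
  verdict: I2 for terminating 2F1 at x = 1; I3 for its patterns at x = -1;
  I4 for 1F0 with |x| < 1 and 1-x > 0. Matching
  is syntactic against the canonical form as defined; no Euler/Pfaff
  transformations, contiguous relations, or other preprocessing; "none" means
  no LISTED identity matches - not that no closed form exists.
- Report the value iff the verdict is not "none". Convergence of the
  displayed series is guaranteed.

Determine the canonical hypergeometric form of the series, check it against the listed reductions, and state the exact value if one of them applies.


Canonical form: C = 2 times 1F0 with upper {-11}, lower {-}, x = -5/3. Verdict: terminating at k = 11: the factor (-11)_k kills every later term; summing the 12 survivors is exact. Its exact value is 17179869184/177147.

Structural cue: x = (-5/3) and the product of the first k integers (C = 2, x = -5/3) is k!.
Term ratio: r(k) = (-5/3) * (k-11) / [(k+1)] - rational in k, leading ratio (-5/3); with t_0 = 2, classification follows.


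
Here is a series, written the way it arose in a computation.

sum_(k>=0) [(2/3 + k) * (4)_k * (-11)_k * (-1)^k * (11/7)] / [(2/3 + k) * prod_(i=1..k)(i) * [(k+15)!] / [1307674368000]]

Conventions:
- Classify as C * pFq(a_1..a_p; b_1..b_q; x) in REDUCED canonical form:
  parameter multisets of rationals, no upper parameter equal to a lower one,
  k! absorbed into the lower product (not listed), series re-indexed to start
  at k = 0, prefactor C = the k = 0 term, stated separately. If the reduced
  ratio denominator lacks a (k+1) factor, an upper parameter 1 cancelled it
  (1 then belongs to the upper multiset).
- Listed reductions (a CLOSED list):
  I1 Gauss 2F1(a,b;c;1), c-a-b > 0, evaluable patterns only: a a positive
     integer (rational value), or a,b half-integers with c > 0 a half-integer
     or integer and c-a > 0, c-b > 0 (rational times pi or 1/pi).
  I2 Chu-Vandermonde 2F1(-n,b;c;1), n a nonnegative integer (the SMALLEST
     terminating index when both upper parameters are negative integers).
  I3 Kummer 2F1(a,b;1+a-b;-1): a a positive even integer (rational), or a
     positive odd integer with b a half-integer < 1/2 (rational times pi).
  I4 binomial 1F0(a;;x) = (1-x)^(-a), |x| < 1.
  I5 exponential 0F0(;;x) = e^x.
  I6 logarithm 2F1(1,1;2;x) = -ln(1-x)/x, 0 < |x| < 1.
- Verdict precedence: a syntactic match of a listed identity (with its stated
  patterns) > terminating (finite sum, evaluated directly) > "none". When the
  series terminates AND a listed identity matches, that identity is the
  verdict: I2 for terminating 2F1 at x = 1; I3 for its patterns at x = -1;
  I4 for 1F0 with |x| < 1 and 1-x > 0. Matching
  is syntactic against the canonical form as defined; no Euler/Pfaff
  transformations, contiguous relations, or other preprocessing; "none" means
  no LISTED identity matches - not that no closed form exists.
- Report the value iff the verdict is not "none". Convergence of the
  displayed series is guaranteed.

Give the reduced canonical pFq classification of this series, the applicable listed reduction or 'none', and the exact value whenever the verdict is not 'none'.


Prefactor 11/7, argument -1: 2F1 with upper {-11, 4} over lower {16}. Verdict: the Kummer evaluation I3 fires (x = -1; c = 16 equals 1+a-b for upper {-11, 4}: listed pattern). Exact value: 55/2.

The tell: with t_0 = 11/7, the denominator's factorial ratio (C = 11/7, x = -1) is a lower Pochhammer.
Consecutive-term ratio: r(k) = (-1) * (k-11) (k+4) / [(k+16) (k+1)] - poly over poly, x = (-1) from leading terms; C = 11/7 at k = 0.


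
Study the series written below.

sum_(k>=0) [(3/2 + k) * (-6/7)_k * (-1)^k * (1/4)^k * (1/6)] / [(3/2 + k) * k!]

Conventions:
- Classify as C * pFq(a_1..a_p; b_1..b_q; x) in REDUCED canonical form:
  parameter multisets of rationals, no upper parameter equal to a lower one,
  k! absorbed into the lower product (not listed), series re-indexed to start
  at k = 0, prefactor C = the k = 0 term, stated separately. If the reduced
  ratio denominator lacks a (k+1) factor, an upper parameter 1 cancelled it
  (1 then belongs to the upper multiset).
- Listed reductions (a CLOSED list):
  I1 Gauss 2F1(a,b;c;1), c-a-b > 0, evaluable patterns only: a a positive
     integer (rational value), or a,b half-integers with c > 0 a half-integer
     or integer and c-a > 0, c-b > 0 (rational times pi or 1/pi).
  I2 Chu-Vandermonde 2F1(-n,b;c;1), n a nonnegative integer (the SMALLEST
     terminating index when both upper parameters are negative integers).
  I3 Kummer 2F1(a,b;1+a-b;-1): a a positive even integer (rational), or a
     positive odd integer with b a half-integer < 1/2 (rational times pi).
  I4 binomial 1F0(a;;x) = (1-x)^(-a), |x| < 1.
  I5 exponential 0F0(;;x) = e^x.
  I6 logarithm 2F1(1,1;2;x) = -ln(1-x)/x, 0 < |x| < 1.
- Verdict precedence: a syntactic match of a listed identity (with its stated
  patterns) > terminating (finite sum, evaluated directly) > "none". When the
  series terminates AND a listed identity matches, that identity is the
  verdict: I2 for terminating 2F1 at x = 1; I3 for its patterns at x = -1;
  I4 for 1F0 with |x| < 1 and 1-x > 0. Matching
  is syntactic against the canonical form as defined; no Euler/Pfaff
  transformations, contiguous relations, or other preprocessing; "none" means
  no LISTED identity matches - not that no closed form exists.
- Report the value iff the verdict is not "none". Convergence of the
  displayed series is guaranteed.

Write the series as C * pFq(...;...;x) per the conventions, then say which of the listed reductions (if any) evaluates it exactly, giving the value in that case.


Reduced: x = -1/4, 1F0, upper = {-6/7}, lower = {-}, C = 1/6. Verdict at x = -1/4: binomial (I4) matches (the 1F0 binomial series: exponent 6/7, x = -1/4). Value: (1/6) * (5/4)^(6/7).

Key step: x = (-1/4) and the (-1)^k factor (prefactor 1/6) folds into the argument's sign.
Adjacent-term ratio: r(k) = (-1/4) * (k-6/7) / [(k+1)] - poly over poly, x = (-1/4) from leading terms; C = 1/6 at k = 0.


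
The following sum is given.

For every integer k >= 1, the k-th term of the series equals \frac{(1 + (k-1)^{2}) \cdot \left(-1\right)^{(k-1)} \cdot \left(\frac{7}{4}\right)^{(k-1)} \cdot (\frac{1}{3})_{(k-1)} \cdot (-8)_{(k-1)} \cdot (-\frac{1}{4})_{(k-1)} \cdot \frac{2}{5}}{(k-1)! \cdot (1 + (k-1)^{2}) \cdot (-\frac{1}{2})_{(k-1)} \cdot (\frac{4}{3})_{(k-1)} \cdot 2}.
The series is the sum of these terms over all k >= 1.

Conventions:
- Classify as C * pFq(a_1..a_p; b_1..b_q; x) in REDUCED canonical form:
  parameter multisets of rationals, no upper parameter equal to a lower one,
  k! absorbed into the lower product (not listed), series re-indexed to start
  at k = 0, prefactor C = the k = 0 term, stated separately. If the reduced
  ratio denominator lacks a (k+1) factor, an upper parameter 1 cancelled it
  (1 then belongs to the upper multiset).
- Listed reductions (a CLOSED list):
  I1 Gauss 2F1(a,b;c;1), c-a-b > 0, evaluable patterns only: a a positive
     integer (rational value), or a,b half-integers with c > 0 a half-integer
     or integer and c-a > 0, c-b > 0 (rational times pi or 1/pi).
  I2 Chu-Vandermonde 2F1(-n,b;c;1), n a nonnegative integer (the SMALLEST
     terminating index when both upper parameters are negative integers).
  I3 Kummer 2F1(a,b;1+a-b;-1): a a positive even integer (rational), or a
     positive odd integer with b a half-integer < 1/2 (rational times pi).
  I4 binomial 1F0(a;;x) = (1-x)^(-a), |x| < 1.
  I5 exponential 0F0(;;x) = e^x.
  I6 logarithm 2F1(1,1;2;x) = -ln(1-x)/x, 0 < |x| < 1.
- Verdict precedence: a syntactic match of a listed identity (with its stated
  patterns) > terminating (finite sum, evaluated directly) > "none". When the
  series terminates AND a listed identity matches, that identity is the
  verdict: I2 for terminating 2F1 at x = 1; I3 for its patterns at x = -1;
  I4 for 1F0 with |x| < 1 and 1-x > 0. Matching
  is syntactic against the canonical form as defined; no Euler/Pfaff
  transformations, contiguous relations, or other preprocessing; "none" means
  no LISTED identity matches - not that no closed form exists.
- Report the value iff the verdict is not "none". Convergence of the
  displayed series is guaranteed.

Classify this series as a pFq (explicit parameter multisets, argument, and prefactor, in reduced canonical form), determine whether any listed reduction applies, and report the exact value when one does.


At argument -\frac{7}{4}: a 3F2 with upper {-8, -\frac{1}{4}, \frac{1}{3}}, lower {-\frac{1}{2}, \frac{4}{3}}, scaled by C = \frac{1}{5}. Verdict: terminating - the sum ends at index 8 because -8 is a negative integer; exact evaluation follows. Value: \frac{39060951565469}{899678208000}.

Key observation: from the first term \frac{1}{5}: striking the common factor k^2 + 1 reduces the term (prefactor 1/5).
Ratio: r(k) = -\frac{7}{4} * (k-8) (k-\frac{1}{4}) (k+\frac{1}{3}) / [(k-\frac{1}{2}) (k+\frac{4}{3}) (k+1)] - rational in k, leading ratio -\frac{7}{4}; with t_0 = \frac{1}{5}, classification follows.


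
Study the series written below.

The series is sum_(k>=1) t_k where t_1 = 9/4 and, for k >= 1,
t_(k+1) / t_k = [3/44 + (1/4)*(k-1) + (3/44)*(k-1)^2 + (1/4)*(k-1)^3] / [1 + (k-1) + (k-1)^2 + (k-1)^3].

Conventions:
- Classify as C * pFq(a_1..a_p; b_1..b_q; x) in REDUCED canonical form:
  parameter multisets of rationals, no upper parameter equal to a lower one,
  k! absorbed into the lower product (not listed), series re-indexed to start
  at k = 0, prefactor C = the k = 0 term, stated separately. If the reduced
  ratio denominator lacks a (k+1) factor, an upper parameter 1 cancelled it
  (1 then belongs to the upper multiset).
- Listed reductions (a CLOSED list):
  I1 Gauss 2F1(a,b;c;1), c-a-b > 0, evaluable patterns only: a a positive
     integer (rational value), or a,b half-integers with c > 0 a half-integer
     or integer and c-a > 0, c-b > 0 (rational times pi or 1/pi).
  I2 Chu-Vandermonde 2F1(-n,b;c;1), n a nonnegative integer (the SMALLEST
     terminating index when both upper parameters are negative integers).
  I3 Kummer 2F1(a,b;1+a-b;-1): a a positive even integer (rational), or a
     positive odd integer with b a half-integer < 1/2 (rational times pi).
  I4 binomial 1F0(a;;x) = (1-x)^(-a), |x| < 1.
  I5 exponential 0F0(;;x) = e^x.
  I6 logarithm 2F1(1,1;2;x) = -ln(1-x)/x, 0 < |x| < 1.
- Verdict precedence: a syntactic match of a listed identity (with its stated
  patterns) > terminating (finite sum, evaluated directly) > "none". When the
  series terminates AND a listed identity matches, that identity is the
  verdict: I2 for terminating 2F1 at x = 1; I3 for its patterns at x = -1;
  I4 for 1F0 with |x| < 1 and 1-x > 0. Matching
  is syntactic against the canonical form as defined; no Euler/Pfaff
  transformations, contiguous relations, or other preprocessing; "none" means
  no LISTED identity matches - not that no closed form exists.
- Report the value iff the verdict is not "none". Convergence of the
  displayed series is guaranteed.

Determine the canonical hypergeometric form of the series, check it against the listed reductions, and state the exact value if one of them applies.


Prefactor 9/4, argument 1/4: 1F0 with upper {3/11} over lower {-}. Verdict: binomial (I4) fires (the 1F0 binomial series: exponent -3/11, x = 1/4). Its exact value is (9/4) * (3/4)^(-3/11).

Structural cue: with t_0 = 9/4, cancel k^2 + 1 from the displayed ratio first; then C = 9/4, x = 1/4.
Step ratio: r(k) = (1/4) * (k+3/11) / [(k+1)] - rational in k, leading ratio (1/4); with t_0 = 9/4, classification follows.
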